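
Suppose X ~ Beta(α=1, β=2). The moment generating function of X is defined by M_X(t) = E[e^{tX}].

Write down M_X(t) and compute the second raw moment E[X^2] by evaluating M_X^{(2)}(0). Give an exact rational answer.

E[X^2] = d^2M/dt^2 |_{t=0} = 1/6

M_X(t) = ₁F₁(1; 3; t)
dM/dt = ₁F₁(2; 4; t)/3
d^2M/dt^2 = ₁F₁(3; 5; t)/6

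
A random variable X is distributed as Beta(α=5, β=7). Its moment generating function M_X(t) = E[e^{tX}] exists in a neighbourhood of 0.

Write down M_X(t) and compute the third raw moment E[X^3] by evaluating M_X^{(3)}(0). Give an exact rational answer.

E[X^3] = M^(3)(0) = 5/52

M_X(t) = ₁F₁(5; 12; t)
M^(3)(t) = 5*₁F₁(8; 15; t)/52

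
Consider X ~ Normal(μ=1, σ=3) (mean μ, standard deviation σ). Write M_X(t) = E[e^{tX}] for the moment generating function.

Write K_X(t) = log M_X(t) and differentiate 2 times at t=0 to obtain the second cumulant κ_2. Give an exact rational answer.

M_X(t) = e^(9*t^2/2 + t)
K_X(t) = log M_X(t) = 9*t^2/2 + t
dK/dt = 9*t + 1
d^2K/dt^2 = 9

κ_2 = d^2K/dt^2 |_{t=0} = 9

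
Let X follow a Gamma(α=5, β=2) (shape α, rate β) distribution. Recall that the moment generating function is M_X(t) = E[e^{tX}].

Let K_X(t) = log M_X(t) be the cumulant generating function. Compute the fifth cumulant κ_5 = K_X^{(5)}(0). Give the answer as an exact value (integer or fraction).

κ_5 = K^(5)(0) = 15/4

M_X(t) = 32/(2 - t)^5
K_X(t) = log M_X(t) = -5*log(2 - t) + 5*log(2)
K^(5)(t) = -120/(t^5 - 10*t^4 + 40*t^3 - 80*t^2 + 80*t - 32)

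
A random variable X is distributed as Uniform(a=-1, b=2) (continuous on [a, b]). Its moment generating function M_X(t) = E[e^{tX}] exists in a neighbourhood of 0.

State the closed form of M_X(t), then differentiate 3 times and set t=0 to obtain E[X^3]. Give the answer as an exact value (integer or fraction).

E[X^3] = M′′′(0) = 5/4

M_X(t) = (e^(2*t) - e^(-t))/(3*t)
M′(t) = (2*t*e^(3*t) + t - e^(3*t) + 1)*e^(-t)/(3*t^2)
M′′(t) = (4*t^2*e^(3*t) - t^2 - 4*t*e^(3*t) - 2*t + 2*e^(3*t) - 2)*e^(-t)/(3*t^3)
M′′′(t) = (8*t^3*e^(3*t) + t^3 - 12*t^2*e^(3*t) + 3*t^2 + 12*t*e^(3*t) + 6*t - 6*e^(3*t) + 6)*e^(-t)/(3*t^4)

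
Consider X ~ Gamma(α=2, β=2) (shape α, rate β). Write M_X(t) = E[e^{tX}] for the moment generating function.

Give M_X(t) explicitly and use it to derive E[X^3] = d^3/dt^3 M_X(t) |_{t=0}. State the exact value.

M_X(t) = 4/(2 - t)^2
M′(t) = -8/(t^3 - 6*t^2 + 12*t - 8)
M′′(t) = 24/(t^4 - 8*t^3 + 24*t^2 - 32*t + 16)
M′′′(t) = -96/(t^5 - 10*t^4 + 40*t^3 - 80*t^2 + 80*t - 32)

E[X^3] = M′′′(0) = 3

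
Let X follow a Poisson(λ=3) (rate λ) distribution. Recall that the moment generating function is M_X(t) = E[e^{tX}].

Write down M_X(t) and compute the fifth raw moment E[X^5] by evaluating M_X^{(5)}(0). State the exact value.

E[X^5] = D^5[M](0) = 1866

M_X(t) = e^(3*e^(t) - 3)
D^5[M](t) = (243*e^(5*t)*e^(3*e^(t)) + 810*e^(4*t)*e^(3*e^(t)) + 675*e^(3*t)*e^(3*e^(t)) + 135*e^(2*t)*e^(3*e^(t)) + 3*e^(t)*e^(3*e^(t)))*e^(-3)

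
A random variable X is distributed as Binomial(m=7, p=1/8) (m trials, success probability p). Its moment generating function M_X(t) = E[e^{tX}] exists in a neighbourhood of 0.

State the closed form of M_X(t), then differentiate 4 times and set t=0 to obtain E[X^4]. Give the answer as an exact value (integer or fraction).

E[X^4] = M^(4)(0) = 4165/512

M_X(t) = (e^(t)/8 + 7/8)^7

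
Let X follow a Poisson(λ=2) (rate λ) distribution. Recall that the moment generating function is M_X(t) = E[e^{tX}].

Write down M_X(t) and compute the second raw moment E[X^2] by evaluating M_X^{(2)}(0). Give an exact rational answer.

M_X(t) = e^(2*e^(t) - 2)
M′(t) = 2*e^(-2)*e^(t)*e^(2*e^(t))
M′′(t) = (4*e^(2*t)*e^(2*e^(t)) + 2*e^(t)*e^(2*e^(t)))*e^(-2)

E[X^2] = M′′(0) = 6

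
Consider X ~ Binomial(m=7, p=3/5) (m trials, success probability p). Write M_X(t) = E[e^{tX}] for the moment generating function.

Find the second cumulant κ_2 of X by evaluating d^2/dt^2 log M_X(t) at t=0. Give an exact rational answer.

κ_2 = K′′(0) = 42/25

M_X(t) = (3*e^(t)/5 + 2/5)^7
K_X(t) = log M_X(t) = 7*log(3*e^(t)/5 + 2/5)
K′(t) = 21*e^(t)/(3*e^(t) + 2)
K′′(t) = 42*e^(t)/(9*e^(2*t) + 12*e^(t) + 4)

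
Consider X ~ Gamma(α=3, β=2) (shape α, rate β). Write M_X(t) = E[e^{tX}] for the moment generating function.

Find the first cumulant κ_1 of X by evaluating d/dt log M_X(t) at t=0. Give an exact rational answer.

M_X(t) = 8/(2 - t)^3
K_X(t) = log M_X(t) = -3*log(2 - t) + 3*log(2)
D[K](t) = -3/(t - 2)

κ_1 = D[K](0) = 3/2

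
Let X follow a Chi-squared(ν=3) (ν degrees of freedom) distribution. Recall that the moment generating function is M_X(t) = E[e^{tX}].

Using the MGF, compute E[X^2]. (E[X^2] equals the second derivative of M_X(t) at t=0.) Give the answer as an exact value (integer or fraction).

E[X^2] = d^2M/dt^2 |_{t=0} = 15

M_X(t) = (1 - 2*t)^(-3/2)
dM/dt = 3/(4*t^2*√(1 - 2*t) - 4*t*√(1 - 2*t) + √(1 - 2*t))
d^2M/dt^2 = -15/(8*t^3*√(1 - 2*t) - 12*t^2*√(1 - 2*t) + 6*t*√(1 - 2*t) - √(1 - 2*t))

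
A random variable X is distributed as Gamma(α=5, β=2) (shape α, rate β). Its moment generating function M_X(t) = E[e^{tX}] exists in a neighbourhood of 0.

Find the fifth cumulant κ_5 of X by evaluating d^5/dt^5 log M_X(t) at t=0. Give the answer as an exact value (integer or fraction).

M_X(t) = 32/(2 - t)^5
K_X(t) = log M_X(t) = -5*log(2 - t) + 5*log(2)
dK/dt = -5/(t - 2)
d^2K/dt^2 = 5/(t^2 - 4*t + 4)
d^3K/dt^3 = -10/(t^3 - 6*t^2 + 12*t - 8)
d^4K/dt^4 = 30/(t^4 - 8*t^3 + 24*t^2 - 32*t + 16)
d^5K/dt^5 = -120/(t^5 - 10*t^4 + 40*t^3 - 80*t^2 + 80*t - 32)

κ_5 = d^5K/dt^5 |_{t=0} = 15/4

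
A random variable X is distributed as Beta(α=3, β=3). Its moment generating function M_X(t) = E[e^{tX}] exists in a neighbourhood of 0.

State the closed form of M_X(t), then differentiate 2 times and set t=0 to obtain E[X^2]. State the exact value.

M_X(t) = ₁F₁(3; 6; t)
M′(t) = ₁F₁(4; 7; t)/2
M′′(t) = 2*₁F₁(5; 8; t)/7

E[X^2] = M′′(0) = 2/7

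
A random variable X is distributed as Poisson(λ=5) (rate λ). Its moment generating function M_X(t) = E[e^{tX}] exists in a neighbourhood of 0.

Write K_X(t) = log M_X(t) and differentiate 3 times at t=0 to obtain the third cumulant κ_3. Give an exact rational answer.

κ_3 = d^3K/dt^3 |_{t=0} = 5

M_X(t) = e^(5*e^(t) - 5)
K_X(t) = log M_X(t) = 5*e^(t) - 5
dK/dt = 5*e^(t)
d^2K/dt^2 = 5*e^(t)
d^3K/dt^3 = 5*e^(t)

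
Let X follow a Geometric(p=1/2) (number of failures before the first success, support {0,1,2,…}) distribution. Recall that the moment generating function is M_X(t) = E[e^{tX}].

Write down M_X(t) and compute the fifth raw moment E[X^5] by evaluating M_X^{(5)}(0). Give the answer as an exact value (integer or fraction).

E[X^5] = d^5M/dt^5 |_{t=0} = 541

M_X(t) = 1/(2*(1 - e^(t)/2))
dM/dt = e^(t)/(e^(2*t) - 4*e^(t) + 4)
d^2M/dt^2 = (-e^(2*t) - 2*e^(t))/(e^(3*t) - 6*e^(2*t) + 12*e^(t) - 8)
d^3M/dt^3 = (e^(3*t) + 8*e^(2*t) + 4*e^(t))/(e^(4*t) - 8*e^(3*t) + 24*e^(2*t) - 32*e^(t) + 16)
d^4M/dt^4 = (-e^(4*t) - 22*e^(3*t) - 44*e^(2*t) - 8*e^(t))/(e^(5*t) - 10*e^(4*t) + 40*e^(3*t) - 80*e^(2*t) + 80*e^(t) - 32)
d^5M/dt^5 = (e^(5*t) + 52*e^(4*t) + 264*e^(3*t) + 208*e^(2*t) + 16*e^(t))/(e^(6*t) - 12*e^(5*t) + 60*e^(4*t) - 160*e^(3*t) + 240*e^(2*t) - 192*e^(t) + 64)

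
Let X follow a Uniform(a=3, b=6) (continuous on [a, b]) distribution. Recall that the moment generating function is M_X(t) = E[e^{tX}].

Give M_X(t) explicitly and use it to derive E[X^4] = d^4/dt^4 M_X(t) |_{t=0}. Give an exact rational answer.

E[X^4] = D^4[M](0) = 2511/5

M_X(t) = (e^(6*t) - e^(3*t))/(3*t)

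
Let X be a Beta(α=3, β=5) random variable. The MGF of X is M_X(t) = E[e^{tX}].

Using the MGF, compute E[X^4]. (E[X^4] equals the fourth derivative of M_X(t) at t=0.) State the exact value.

M_X(t) = ₁F₁(3; 8; t)
D^4[M](t) = ₁F₁(7; 12; t)/22

E[X^4] = D^4[M](0) = 1/22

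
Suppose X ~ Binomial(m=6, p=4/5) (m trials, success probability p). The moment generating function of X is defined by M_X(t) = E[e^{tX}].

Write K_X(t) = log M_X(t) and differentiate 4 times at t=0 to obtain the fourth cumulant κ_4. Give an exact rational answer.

κ_4 = d^4K/dt^4 |_{t=0} = 24/625

M_X(t) = (4*e^(t)/5 + 1/5)^6
K_X(t) = log M_X(t) = 6*log(4*e^(t)/5 + 1/5)
dK/dt = 24*e^(t)/(4*e^(t) + 1)
d^2K/dt^2 = 24*e^(t)/(16*e^(2*t) + 8*e^(t) + 1)
d^3K/dt^3 = (-96*e^(2*t) + 24*e^(t))/(64*e^(3*t) + 48*e^(2*t) + 12*e^(t) + 1)
d^4K/dt^4 = (384*e^(3*t) - 384*e^(2*t) + 24*e^(t))/(256*e^(4*t) + 256*e^(3*t) + 96*e^(2*t) + 16*e^(t) + 1)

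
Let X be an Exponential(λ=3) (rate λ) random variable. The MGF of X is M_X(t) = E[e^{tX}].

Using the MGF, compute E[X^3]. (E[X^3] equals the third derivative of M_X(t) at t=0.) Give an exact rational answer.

E[X^3] = D^3[M](0) = 2/9

M_X(t) = 3/(3 - t)
D^3[M](t) = 18/(t^4 - 12*t^3 + 54*t^2 - 108*t + 81)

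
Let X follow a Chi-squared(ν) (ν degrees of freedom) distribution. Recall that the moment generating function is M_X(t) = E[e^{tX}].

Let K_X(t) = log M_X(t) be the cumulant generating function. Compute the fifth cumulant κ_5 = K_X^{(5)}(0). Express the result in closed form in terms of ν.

κ_5 = K^(5)(0) = 384*ν

M_X(t) = (1 - 2*t)^(-ν/2)
K_X(t) = log M_X(t) = -ν*log(1 - 2*t)/2
K^(5)(t) = -384*ν/(32*t^5 - 80*t^4 + 80*t^3 - 40*t^2 + 10*t - 1)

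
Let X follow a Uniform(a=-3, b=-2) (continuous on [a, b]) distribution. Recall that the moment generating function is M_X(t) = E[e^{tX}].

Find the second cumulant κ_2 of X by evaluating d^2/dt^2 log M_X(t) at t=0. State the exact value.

M_X(t) = (e^(-2*t) - e^(-3*t))/t
K_X(t) = log M_X(t) = -log(t) + log(e^(-2*t) - e^(-3*t))
K′(t) = (-2*t*e^(t) + 3*t - e^(t) + 1)/(t*e^(t) - t)
K′′(t) = (-t^2*e^(t) + e^(2*t) - 2*e^(t) + 1)/(t^2*e^(2*t) - 2*t^2*e^(t) + t^2)

κ_2 = K′′(0) = 1/12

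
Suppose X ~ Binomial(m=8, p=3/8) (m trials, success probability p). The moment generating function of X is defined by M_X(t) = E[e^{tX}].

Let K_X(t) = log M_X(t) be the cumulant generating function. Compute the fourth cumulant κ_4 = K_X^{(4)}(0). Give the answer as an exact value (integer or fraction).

κ_4 = K′′′′(0) = -195/256

M_X(t) = (3*e^(t)/8 + 5/8)^8
K_X(t) = log M_X(t) = 8*log(3*e^(t)/8 + 5/8)
K′(t) = 24*e^(t)/(3*e^(t) + 5)
K′′(t) = 120*e^(t)/(9*e^(2*t) + 30*e^(t) + 25)
K′′′(t) = (-360*e^(2*t) + 600*e^(t))/(27*e^(3*t) + 135*e^(2*t) + 225*e^(t) + 125)
K′′′′(t) = (1080*e^(3*t) - 7200*e^(2*t) + 3000*e^(t))/(81*e^(4*t) + 540*e^(3*t) + 1350*e^(2*t) + 1500*e^(t) + 625)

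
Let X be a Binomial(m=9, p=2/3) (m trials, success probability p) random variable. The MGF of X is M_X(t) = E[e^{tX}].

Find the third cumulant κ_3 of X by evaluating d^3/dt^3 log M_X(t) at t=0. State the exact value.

M_X(t) = (2*e^(t)/3 + 1/3)^9
K_X(t) = log M_X(t) = 9*log(2*e^(t)/3 + 1/3)
K^(3)(t) = (-36*e^(2*t) + 18*e^(t))/(8*e^(3*t) + 12*e^(2*t) + 6*e^(t) + 1)

κ_3 = K^(3)(0) = -2/3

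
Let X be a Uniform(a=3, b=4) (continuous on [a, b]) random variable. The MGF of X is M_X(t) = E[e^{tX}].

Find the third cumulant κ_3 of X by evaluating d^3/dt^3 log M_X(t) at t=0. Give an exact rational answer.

M_X(t) = (e^(4*t) - e^(3*t))/t
K_X(t) = log M_X(t) = -log(t) + log(e^(4*t) - e^(3*t))
K′(t) = (4*t*e^(t) - 3*t - e^(t) + 1)/(t*e^(t) - t)
K′′(t) = (-t^2*e^(t) + e^(2*t) - 2*e^(t) + 1)/(t^2*e^(2*t) - 2*t^2*e^(t) + t^2)
K′′′(t) = (t^3*e^(2*t) + t^3*e^(t) - 2*e^(3*t) + 6*e^(2*t) - 6*e^(t) + 2)/(t^3*e^(3*t) - 3*t^3*e^(2*t) + 3*t^3*e^(t) - t^3)

κ_3 = K′′′(0) = 0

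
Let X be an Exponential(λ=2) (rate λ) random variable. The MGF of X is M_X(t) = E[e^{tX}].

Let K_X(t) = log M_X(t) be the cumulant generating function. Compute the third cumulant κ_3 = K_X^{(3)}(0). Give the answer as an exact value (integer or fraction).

M_X(t) = 2/(2 - t)
K_X(t) = log M_X(t) = -log(2 - t) + log(2)
K′(t) = -1/(t - 2)
K′′(t) = 1/(t^2 - 4*t + 4)
K′′′(t) = -2/(t^3 - 6*t^2 + 12*t - 8)

κ_3 = K′′′(0) = 1/4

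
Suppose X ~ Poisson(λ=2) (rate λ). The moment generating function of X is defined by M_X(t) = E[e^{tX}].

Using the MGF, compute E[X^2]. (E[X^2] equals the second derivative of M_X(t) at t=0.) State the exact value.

E[X^2] = d^2M/dt^2 |_{t=0} = 6

M_X(t) = e^(2*e^(t) - 2)
dM/dt = 2*e^(-2)*e^(t)*e^(2*e^(t))
d^2M/dt^2 = (4*e^(2*t)*e^(2*e^(t)) + 2*e^(t)*e^(2*e^(t)))*e^(-2)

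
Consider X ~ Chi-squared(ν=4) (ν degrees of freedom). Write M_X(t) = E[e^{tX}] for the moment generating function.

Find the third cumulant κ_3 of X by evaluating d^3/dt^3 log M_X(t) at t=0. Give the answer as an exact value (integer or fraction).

M_X(t) = (1 - 2*t)^(-2)
K_X(t) = log M_X(t) = -2*log(1 - 2*t)
K^(3)(t) = -32/(8*t^3 - 12*t^2 + 6*t - 1)

κ_3 = K^(3)(0) = 32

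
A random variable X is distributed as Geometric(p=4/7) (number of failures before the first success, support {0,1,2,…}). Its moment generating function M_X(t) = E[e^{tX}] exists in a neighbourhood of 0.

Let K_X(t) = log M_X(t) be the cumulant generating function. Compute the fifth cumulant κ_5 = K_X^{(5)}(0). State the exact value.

M_X(t) = 4/(7*(1 - 3*e^(t)/7))
K_X(t) = log M_X(t) = -log(1 - 3*e^(t)/7) - log(7) + 2*log(2)
K^(5)(t) = (-567*e^(4*t) - 14553*e^(3*t) - 33957*e^(2*t) - 7203*e^(t))/(243*e^(5*t) - 2835*e^(4*t) + 13230*e^(3*t) - 30870*e^(2*t) + 36015*e^(t) - 16807)

κ_5 = K^(5)(0) = 7035/128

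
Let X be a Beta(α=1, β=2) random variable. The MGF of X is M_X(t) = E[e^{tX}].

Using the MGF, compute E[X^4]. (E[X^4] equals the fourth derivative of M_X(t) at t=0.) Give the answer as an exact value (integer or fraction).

E[X^4] = D^4[M](0) = 1/15

M_X(t) = ₁F₁(1; 3; t)
D^4[M](t) = ₁F₁(5; 7; t)/15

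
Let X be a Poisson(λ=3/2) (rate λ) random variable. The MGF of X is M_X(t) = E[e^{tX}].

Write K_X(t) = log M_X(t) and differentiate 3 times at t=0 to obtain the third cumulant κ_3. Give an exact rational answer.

κ_3 = D^3[K](0) = 3/2

M_X(t) = e^(3*e^(t)/2 - 3/2)
K_X(t) = log M_X(t) = 3*e^(t)/2 - 3/2
D^3[K](t) = 3*e^(t)/2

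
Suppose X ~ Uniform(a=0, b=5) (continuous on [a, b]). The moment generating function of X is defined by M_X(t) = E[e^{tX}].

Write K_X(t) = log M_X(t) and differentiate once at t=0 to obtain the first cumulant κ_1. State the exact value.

κ_1 = K^(1)(0) = 5/2

M_X(t) = (e^(5*t) - 1)/(5*t)
K_X(t) = log M_X(t) = -log(t) + log(e^(5*t) - 1) - log(5)
K^(1)(t) = (5*t*e^(5*t) - e^(5*t) + 1)/(t*e^(5*t) - t)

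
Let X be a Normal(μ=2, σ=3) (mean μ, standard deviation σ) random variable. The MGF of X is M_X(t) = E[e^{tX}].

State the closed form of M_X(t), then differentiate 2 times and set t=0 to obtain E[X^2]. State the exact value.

M_X(t) = e^(9*t^2/2 + 2*t)
dM/dt = 9*t*e^(2*t)*e^(9*t^2/2) + 2*e^(2*t)*e^(9*t^2/2)
d^2M/dt^2 = 81*t^2*e^(2*t)*e^(9*t^2/2) + 36*t*e^(2*t)*e^(9*t^2/2) + 13*e^(2*t)*e^(9*t^2/2)

E[X^2] = d^2M/dt^2 |_{t=0} = 13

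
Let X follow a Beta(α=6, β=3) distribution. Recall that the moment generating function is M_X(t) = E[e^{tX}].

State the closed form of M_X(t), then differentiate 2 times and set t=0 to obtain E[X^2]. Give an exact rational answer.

M_X(t) = ₁F₁(6; 9; t)
M^(2)(t) = 7*₁F₁(8; 11; t)/15

E[X^2] = M^(2)(0) = 7/15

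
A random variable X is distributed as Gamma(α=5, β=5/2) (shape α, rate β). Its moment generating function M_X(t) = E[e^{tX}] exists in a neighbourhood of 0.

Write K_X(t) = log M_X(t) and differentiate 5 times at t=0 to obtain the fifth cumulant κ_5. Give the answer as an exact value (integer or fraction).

κ_5 = K′′′′′(0) = 768/625

M_X(t) = 3125/(32*(5/2 - t)^5)
K_X(t) = log M_X(t) = -5*log(5/2 - t) - 5*log(2) + 5*log(5)
K′(t) = -10/(2*t - 5)
K′′(t) = 20/(4*t^2 - 20*t + 25)
K′′′(t) = -80/(8*t^3 - 60*t^2 + 150*t - 125)
K′′′′(t) = 480/(16*t^4 - 160*t^3 + 600*t^2 - 1000*t + 625)
K′′′′′(t) = -3840/(32*t^5 - 400*t^4 + 2000*t^3 - 5000*t^2 + 6250*t - 3125)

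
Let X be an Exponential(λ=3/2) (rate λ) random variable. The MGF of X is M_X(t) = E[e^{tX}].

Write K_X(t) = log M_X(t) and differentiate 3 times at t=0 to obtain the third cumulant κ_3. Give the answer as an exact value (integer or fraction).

M_X(t) = 3/(2*(3/2 - t))
K_X(t) = log M_X(t) = -log(3/2 - t) - log(2) + log(3)
dK/dt = -2/(2*t - 3)
d^2K/dt^2 = 4/(4*t^2 - 12*t + 9)
d^3K/dt^3 = -16/(8*t^3 - 36*t^2 + 54*t - 27)

κ_3 = d^3K/dt^3 |_{t=0} = 16/27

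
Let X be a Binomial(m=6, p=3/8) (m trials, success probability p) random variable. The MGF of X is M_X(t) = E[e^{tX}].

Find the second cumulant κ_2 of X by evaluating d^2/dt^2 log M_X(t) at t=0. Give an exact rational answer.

κ_2 = K′′(0) = 45/32

M_X(t) = (3*e^(t)/8 + 5/8)^6
K_X(t) = log M_X(t) = 6*log(3*e^(t)/8 + 5/8)
K′(t) = 18*e^(t)/(3*e^(t) + 5)
K′′(t) = 90*e^(t)/(9*e^(2*t) + 30*e^(t) + 25)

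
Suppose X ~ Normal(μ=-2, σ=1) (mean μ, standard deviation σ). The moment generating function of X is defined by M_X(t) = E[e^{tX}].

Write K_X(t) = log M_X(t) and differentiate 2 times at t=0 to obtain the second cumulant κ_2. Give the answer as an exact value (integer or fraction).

M_X(t) = e^(t^2/2 - 2*t)
K_X(t) = log M_X(t) = t^2/2 - 2*t
D^2[K](t) = 1

κ_2 = D^2[K](0) = 1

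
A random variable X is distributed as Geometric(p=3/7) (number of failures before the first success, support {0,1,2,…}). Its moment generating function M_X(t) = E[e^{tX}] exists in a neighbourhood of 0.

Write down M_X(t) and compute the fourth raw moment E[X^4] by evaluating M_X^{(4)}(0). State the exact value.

E[X^4] = D^4[M](0) = 5060/27

M_X(t) = 3/(7*(1 - 4*e^(t)/7))
D^4[M](t) = (-768*e^(4*t) - 14784*e^(3*t) - 25872*e^(2*t) - 4116*e^(t))/(1024*e^(5*t) - 8960*e^(4*t) + 31360*e^(3*t) - 54880*e^(2*t) + 48020*e^(t) - 16807)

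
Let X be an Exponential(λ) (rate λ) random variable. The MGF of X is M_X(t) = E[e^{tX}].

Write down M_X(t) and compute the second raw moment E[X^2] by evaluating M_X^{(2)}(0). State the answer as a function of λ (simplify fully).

M_X(t) = λ/(λ - t)
M′(t) = λ/(λ^2 - 2*λ*t + t^2)
M′′(t) = -2*λ/(-λ^3 + 3*λ^2*t - 3*λ*t^2 + t^3)

E[X^2] = M′′(0) = 2/λ^2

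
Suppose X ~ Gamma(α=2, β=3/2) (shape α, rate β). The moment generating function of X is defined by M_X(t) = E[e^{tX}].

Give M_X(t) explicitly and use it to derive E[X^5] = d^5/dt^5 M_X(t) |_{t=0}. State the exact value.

M_X(t) = 9/(4*(3/2 - t)^2)
dM/dt = -36/(8*t^3 - 36*t^2 + 54*t - 27)
d^2M/dt^2 = 216/(16*t^4 - 96*t^3 + 216*t^2 - 216*t + 81)
d^3M/dt^3 = -1728/(32*t^5 - 240*t^4 + 720*t^3 - 1080*t^2 + 810*t - 243)
d^4M/dt^4 = 17280/(64*t^6 - 576*t^5 + 2160*t^4 - 4320*t^3 + 4860*t^2 - 2916*t + 729)
d^5M/dt^5 = -207360/(128*t^7 - 1344*t^6 + 6048*t^5 - 15120*t^4 + 22680*t^3 - 20412*t^2 + 10206*t - 2187)

E[X^5] = d^5M/dt^5 |_{t=0} = 2560/27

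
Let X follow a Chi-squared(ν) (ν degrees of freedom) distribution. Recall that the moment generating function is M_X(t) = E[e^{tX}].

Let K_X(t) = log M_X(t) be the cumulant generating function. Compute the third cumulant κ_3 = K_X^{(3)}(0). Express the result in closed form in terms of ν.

κ_3 = K′′′(0) = 8*ν

M_X(t) = (1 - 2*t)^(-ν/2)
K_X(t) = log M_X(t) = -ν*log(1 - 2*t)/2
K′(t) = -ν/(2*t - 1)
K′′(t) = 2*ν/(4*t^2 - 4*t + 1)
K′′′(t) = -8*ν/(8*t^3 - 12*t^2 + 6*t - 1)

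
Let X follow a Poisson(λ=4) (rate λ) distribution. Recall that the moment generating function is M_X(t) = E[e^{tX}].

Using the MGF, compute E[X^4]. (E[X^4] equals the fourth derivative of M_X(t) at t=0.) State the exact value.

E[X^4] = M^(4)(0) = 756

M_X(t) = e^(4*e^(t) - 4)
M^(4)(t) = (256*e^(4*t)*e^(4*e^(t)) + 384*e^(3*t)*e^(4*e^(t)) + 112*e^(2*t)*e^(4*e^(t)) + 4*e^(t)*e^(4*e^(t)))*e^(-4)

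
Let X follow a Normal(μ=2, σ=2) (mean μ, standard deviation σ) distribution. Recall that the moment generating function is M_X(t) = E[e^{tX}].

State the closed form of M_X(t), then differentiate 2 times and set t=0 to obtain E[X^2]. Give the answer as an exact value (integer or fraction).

E[X^2] = M′′(0) = 8

M_X(t) = e^(2*t^2 + 2*t)
M′(t) = 4*t*e^(2*t)*e^(2*t^2) + 2*e^(2*t)*e^(2*t^2)
M′′(t) = 16*t^2*e^(2*t)*e^(2*t^2) + 16*t*e^(2*t)*e^(2*t^2) + 8*e^(2*t)*e^(2*t^2)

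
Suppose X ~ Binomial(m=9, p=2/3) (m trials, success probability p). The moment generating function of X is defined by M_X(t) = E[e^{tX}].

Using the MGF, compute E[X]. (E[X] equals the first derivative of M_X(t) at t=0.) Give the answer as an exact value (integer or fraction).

M_X(t) = (2*e^(t)/3 + 1/3)^9

E[X] = M^(1)(0) = 6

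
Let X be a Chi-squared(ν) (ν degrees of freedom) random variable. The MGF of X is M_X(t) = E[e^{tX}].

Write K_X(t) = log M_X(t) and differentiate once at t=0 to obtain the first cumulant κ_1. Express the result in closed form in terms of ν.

M_X(t) = (1 - 2*t)^(-ν/2)
K_X(t) = log M_X(t) = -ν*log(1 - 2*t)/2
D[K](t) = -ν/(2*t - 1)

κ_1 = D[K](0) = ν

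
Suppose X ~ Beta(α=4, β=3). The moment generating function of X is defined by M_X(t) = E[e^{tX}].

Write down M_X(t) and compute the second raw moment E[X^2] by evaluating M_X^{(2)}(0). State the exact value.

E[X^2] = D^2[M](0) = 5/14

M_X(t) = ₁F₁(4; 7; t)
D^2[M](t) = 5*₁F₁(6; 9; t)/14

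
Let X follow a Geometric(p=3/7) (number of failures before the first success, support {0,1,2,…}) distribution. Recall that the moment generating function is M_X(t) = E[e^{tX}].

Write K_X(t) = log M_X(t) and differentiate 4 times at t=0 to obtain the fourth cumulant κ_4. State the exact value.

M_X(t) = 3/(7*(1 - 4*e^(t)/7))
K_X(t) = log M_X(t) = -log(1 - 4*e^(t)/7) - log(7) + log(3)
K′(t) = -4*e^(t)/(4*e^(t) - 7)
K′′(t) = 28*e^(t)/(16*e^(2*t) - 56*e^(t) + 49)
K′′′(t) = (-112*e^(2*t) - 196*e^(t))/(64*e^(3*t) - 336*e^(2*t) + 588*e^(t) - 343)
K′′′′(t) = (448*e^(3*t) + 3136*e^(2*t) + 1372*e^(t))/(256*e^(4*t) - 1792*e^(3*t) + 4704*e^(2*t) - 5488*e^(t) + 2401)

κ_4 = K′′′′(0) = 1652/27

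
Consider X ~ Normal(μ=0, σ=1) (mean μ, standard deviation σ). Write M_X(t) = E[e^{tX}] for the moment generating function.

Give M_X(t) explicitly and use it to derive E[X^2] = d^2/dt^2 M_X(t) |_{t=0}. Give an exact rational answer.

M_X(t) = e^(t^2/2)
M^(2)(t) = t^2*e^(t^2/2) + e^(t^2/2)

E[X^2] = M^(2)(0) = 1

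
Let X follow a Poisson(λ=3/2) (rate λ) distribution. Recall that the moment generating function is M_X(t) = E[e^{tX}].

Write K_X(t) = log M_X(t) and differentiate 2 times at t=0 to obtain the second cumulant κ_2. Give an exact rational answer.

κ_2 = D^2[K](0) = 3/2

M_X(t) = e^(3*e^(t)/2 - 3/2)
K_X(t) = log M_X(t) = 3*e^(t)/2 - 3/2
D^2[K](t) = 3*e^(t)/2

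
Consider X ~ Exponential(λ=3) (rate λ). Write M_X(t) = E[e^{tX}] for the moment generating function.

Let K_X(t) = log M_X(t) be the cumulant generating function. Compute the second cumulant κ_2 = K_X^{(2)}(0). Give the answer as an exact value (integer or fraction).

κ_2 = d^2K/dt^2 |_{t=0} = 1/9

M_X(t) = 3/(3 - t)
K_X(t) = log M_X(t) = -log(3 - t) + log(3)
dK/dt = -1/(t - 3)
d^2K/dt^2 = 1/(t^2 - 6*t + 9)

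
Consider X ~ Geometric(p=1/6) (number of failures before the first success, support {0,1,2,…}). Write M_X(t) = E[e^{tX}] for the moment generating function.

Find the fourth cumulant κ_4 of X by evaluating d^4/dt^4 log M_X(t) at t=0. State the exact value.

κ_4 = K^(4)(0) = 5430

M_X(t) = 1/(6*(1 - 5*e^(t)/6))
K_X(t) = log M_X(t) = -log(1 - 5*e^(t)/6) - log(6)
K^(4)(t) = (750*e^(3*t) + 3600*e^(2*t) + 1080*e^(t))/(625*e^(4*t) - 3000*e^(3*t) + 5400*e^(2*t) - 4320*e^(t) + 1296)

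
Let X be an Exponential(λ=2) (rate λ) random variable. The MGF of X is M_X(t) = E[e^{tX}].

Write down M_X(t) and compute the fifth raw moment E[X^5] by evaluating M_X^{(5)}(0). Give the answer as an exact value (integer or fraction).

M_X(t) = 2/(2 - t)
dM/dt = 2/(t^2 - 4*t + 4)
d^2M/dt^2 = -4/(t^3 - 6*t^2 + 12*t - 8)
d^3M/dt^3 = 12/(t^4 - 8*t^3 + 24*t^2 - 32*t + 16)
d^4M/dt^4 = -48/(t^5 - 10*t^4 + 40*t^3 - 80*t^2 + 80*t - 32)
d^5M/dt^5 = 240/(t^6 - 12*t^5 + 60*t^4 - 160*t^3 + 240*t^2 - 192*t + 64)

E[X^5] = d^5M/dt^5 |_{t=0} = 15/4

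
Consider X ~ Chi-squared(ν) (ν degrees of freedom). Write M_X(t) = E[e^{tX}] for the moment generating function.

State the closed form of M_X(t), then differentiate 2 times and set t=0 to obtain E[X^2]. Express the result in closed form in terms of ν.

M_X(t) = (1 - 2*t)^(-ν/2)
M^(2)(t) = (ν^2 + 2*ν)/(4*t^2*(1 - 2*t)^(ν/2) - 4*t*(1 - 2*t)^(ν/2) + (1 - 2*t)^(ν/2))

E[X^2] = M^(2)(0) = ν*(ν + 2)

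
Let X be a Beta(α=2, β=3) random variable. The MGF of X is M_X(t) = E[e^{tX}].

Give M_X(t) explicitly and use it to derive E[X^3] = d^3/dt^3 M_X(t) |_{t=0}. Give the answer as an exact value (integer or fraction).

M_X(t) = ₁F₁(2; 5; t)
D^3[M](t) = 4*₁F₁(5; 8; t)/35

E[X^3] = D^3[M](0) = 4/35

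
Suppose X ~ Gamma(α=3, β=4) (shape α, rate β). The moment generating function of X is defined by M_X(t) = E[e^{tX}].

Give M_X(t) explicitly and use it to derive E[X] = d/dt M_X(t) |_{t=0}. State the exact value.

E[X] = M′(0) = 3/4

M_X(t) = 64/(4 - t)^3
M′(t) = 192/(t^4 - 16*t^3 + 96*t^2 - 256*t + 256)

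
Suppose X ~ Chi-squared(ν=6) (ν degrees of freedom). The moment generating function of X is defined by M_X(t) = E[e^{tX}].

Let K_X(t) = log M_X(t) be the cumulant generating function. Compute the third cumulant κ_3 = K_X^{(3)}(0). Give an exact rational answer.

M_X(t) = (1 - 2*t)^(-3)
K_X(t) = log M_X(t) = -3*log(1 - 2*t)
K′(t) = -6/(2*t - 1)
K′′(t) = 12/(4*t^2 - 4*t + 1)
K′′′(t) = -48/(8*t^3 - 12*t^2 + 6*t - 1)

κ_3 = K′′′(0) = 48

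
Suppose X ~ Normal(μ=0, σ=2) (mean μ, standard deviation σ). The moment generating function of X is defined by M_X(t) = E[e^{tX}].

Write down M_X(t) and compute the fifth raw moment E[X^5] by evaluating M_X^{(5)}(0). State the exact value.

M_X(t) = e^(2*t^2)
M^(5)(t) = 1024*t^5*e^(2*t^2) + 2560*t^3*e^(2*t^2) + 960*t*e^(2*t^2)

E[X^5] = M^(5)(0) = 0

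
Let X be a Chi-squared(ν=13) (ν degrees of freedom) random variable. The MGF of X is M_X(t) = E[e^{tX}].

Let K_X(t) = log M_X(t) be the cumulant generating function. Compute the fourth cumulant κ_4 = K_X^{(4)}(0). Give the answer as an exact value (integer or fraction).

κ_4 = D^4[K](0) = 624

M_X(t) = (1 - 2*t)^(-13/2)
K_X(t) = log M_X(t) = -13*log(1 - 2*t)/2
D^4[K](t) = 624/(16*t^4 - 32*t^3 + 24*t^2 - 8*t + 1)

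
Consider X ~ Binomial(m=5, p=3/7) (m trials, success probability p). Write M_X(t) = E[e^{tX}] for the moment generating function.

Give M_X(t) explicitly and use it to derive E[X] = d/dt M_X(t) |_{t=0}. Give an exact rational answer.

M_X(t) = (3*e^(t)/7 + 4/7)^5
D[M](t) = 1215*e^(5*t)/16807 + 6480*e^(4*t)/16807 + 12960*e^(3*t)/16807 + 11520*e^(2*t)/16807 + 3840*e^(t)/16807

E[X] = D[M](0) = 15/7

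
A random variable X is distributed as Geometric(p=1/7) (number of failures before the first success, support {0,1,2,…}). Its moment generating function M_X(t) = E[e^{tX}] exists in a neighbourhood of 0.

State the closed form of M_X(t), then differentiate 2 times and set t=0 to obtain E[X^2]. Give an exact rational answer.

E[X^2] = M′′(0) = 78

M_X(t) = 1/(7*(1 - 6*e^(t)/7))
M′(t) = 6*e^(t)/(36*e^(2*t) - 84*e^(t) + 49)
M′′(t) = (-36*e^(2*t) - 42*e^(t))/(216*e^(3*t) - 756*e^(2*t) + 882*e^(t) - 343)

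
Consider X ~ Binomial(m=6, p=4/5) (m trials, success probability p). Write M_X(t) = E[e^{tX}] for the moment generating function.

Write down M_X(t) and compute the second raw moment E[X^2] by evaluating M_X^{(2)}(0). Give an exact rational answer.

E[X^2] = M^(2)(0) = 24

M_X(t) = (4*e^(t)/5 + 1/5)^6
M^(2)(t) = 147456*e^(6*t)/15625 + 6144*e^(5*t)/625 + 12288*e^(4*t)/3125 + 2304*e^(3*t)/3125 + 192*e^(2*t)/3125 + 24*e^(t)/15625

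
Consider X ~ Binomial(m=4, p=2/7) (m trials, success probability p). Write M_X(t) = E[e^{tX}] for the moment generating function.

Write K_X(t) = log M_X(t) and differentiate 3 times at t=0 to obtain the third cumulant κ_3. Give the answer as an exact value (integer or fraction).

M_X(t) = (2*e^(t)/7 + 5/7)^4
K_X(t) = log M_X(t) = 4*log(2*e^(t)/7 + 5/7)
K^(3)(t) = (-80*e^(2*t) + 200*e^(t))/(8*e^(3*t) + 60*e^(2*t) + 150*e^(t) + 125)

κ_3 = K^(3)(0) = 120/343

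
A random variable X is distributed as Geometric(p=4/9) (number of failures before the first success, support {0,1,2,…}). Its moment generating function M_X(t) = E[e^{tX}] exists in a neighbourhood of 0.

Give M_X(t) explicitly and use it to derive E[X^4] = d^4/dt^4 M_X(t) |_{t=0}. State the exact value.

E[X^4] = M^(4)(0) = 4865/32

M_X(t) = 4/(9*(1 - 5*e^(t)/9))
M^(4)(t) = (-2500*e^(4*t) - 49500*e^(3*t) - 89100*e^(2*t) - 14580*e^(t))/(3125*e^(5*t) - 28125*e^(4*t) + 101250*e^(3*t) - 182250*e^(2*t) + 164025*e^(t) - 59049)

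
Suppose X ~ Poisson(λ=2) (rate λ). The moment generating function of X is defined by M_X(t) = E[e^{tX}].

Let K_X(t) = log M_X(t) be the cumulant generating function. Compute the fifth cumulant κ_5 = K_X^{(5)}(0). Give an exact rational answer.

κ_5 = d^5K/dt^5 |_{t=0} = 2

M_X(t) = e^(2*e^(t) - 2)
K_X(t) = log M_X(t) = 2*e^(t) - 2
dK/dt = 2*e^(t)
d^2K/dt^2 = 2*e^(t)
d^3K/dt^3 = 2*e^(t)
d^4K/dt^4 = 2*e^(t)
d^5K/dt^5 = 2*e^(t)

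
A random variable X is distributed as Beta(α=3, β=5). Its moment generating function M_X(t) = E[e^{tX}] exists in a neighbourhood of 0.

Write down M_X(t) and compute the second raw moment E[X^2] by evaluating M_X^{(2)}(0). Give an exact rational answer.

M_X(t) = ₁F₁(3; 8; t)
M′(t) = 3*₁F₁(4; 9; t)/8
M′′(t) = ₁F₁(5; 10; t)/6

E[X^2] = M′′(0) = 1/6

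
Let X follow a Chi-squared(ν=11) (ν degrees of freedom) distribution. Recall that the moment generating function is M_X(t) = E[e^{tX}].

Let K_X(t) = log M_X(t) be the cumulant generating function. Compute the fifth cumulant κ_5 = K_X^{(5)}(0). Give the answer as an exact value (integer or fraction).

κ_5 = K′′′′′(0) = 4224

M_X(t) = (1 - 2*t)^(-11/2)
K_X(t) = log M_X(t) = -11*log(1 - 2*t)/2
K′(t) = -11/(2*t - 1)
K′′(t) = 22/(4*t^2 - 4*t + 1)
K′′′(t) = -88/(8*t^3 - 12*t^2 + 6*t - 1)
K′′′′(t) = 528/(16*t^4 - 32*t^3 + 24*t^2 - 8*t + 1)
K′′′′′(t) = -4224/(32*t^5 - 80*t^4 + 80*t^3 - 40*t^2 + 10*t - 1)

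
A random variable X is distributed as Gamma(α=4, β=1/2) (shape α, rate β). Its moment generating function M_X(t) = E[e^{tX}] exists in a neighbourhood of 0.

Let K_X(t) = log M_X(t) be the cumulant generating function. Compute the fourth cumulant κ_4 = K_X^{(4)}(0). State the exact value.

κ_4 = K′′′′(0) = 384

M_X(t) = 1/(16*(1/2 - t)^4)
K_X(t) = log M_X(t) = -4*log(1/2 - t) - 4*log(2)
K′(t) = -8/(2*t - 1)
K′′(t) = 16/(4*t^2 - 4*t + 1)
K′′′(t) = -64/(8*t^3 - 12*t^2 + 6*t - 1)
K′′′′(t) = 384/(16*t^4 - 32*t^3 + 24*t^2 - 8*t + 1)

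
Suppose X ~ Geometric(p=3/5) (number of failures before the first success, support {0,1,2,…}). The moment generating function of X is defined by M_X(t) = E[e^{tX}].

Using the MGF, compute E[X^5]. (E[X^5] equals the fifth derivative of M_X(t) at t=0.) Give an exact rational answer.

M_X(t) = 3/(5*(1 - 2*e^(t)/5))
dM/dt = 6*e^(t)/(4*e^(2*t) - 20*e^(t) + 25)
d^2M/dt^2 = (-12*e^(2*t) - 30*e^(t))/(8*e^(3*t) - 60*e^(2*t) + 150*e^(t) - 125)
d^3M/dt^3 = (24*e^(3*t) + 240*e^(2*t) + 150*e^(t))/(16*e^(4*t) - 160*e^(3*t) + 600*e^(2*t) - 1000*e^(t) + 625)
d^4M/dt^4 = (-48*e^(4*t) - 1320*e^(3*t) - 3300*e^(2*t) - 750*e^(t))/(32*e^(5*t) - 400*e^(4*t) + 2000*e^(3*t) - 5000*e^(2*t) + 6250*e^(t) - 3125)

E[X^5] = d^5M/dt^5 |_{t=0} = 9854/81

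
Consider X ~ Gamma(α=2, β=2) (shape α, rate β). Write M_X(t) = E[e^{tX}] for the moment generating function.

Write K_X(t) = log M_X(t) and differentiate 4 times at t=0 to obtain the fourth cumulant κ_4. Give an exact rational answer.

M_X(t) = 4/(2 - t)^2
K_X(t) = log M_X(t) = -2*log(2 - t) + 2*log(2)
K^(4)(t) = 12/(t^4 - 8*t^3 + 24*t^2 - 32*t + 16)

κ_4 = K^(4)(0) = 3/4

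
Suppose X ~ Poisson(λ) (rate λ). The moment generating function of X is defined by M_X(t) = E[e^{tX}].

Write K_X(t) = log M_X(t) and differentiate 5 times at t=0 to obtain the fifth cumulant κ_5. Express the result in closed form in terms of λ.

M_X(t) = e^(λ*(e^(t) - 1))
K_X(t) = log M_X(t) = λ*(e^(t) - 1)
K′(t) = λ*e^(t)
K′′(t) = λ*e^(t)
K′′′(t) = λ*e^(t)
K′′′′(t) = λ*e^(t)
K′′′′′(t) = λ*e^(t)

κ_5 = K′′′′′(0) = λ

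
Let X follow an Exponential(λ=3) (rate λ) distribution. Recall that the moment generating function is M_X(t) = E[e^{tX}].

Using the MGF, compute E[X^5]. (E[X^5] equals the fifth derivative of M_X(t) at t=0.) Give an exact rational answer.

M_X(t) = 3/(3 - t)
D^5[M](t) = 360/(t^6 - 18*t^5 + 135*t^4 - 540*t^3 + 1215*t^2 - 1458*t + 729)

E[X^5] = D^5[M](0) = 40/81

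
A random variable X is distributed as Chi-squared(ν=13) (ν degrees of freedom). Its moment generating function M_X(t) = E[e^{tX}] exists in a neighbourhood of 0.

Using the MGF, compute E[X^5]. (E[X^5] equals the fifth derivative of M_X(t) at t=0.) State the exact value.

E[X^5] = D^5[M](0) = 1322685

M_X(t) = (1 - 2*t)^(-13/2)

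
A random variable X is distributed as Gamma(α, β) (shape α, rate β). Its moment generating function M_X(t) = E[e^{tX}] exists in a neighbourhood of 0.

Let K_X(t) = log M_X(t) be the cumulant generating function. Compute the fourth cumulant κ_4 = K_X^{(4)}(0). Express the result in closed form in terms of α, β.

M_X(t) = (β/(β - t))^α
K_X(t) = log M_X(t) = α*(log(β) - log(β - t))
D^4[K](t) = 6*α/(β^4 - 4*β^3*t + 6*β^2*t^2 - 4*β*t^3 + t^4)

κ_4 = D^4[K](0) = 6*α/β^4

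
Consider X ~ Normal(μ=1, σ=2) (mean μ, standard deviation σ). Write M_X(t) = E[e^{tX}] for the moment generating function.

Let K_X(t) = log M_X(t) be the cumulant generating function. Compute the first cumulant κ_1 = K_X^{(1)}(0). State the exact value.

κ_1 = K^(1)(0) = 1

M_X(t) = e^(2*t^2 + t)
K_X(t) = log M_X(t) = 2*t^2 + t
K^(1)(t) = 4*t + 1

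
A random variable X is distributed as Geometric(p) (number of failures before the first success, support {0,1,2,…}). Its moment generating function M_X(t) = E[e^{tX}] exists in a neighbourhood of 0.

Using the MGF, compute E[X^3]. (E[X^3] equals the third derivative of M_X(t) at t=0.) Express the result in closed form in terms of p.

E[X^3] = d^3M/dt^3 |_{t=0} = -1 + 7/p - 12/p^2 + 6/p^3

M_X(t) = p/(-(1 - p)*e^(t) + 1)
dM/dt = (-p^2*e^(t) + p*e^(t))/(p^2*e^(2*t) - 2*p*e^(2*t) + 2*p*e^(t) + e^(2*t) - 2*e^(t) + 1)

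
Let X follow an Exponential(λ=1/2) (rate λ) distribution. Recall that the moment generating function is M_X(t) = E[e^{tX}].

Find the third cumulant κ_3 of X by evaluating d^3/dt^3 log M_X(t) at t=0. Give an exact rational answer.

κ_3 = D^3[K](0) = 16

M_X(t) = 1/(2*(1/2 - t))
K_X(t) = log M_X(t) = -log(1/2 - t) - log(2)
D^3[K](t) = -16/(8*t^3 - 12*t^2 + 6*t - 1)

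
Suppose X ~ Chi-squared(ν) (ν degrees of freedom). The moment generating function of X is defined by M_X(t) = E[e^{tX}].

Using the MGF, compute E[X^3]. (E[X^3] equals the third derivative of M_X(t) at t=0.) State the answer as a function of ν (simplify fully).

E[X^3] = D^3[M](0) = ν*(ν^2 + 6*ν + 8)

M_X(t) = (1 - 2*t)^(-ν/2)
D^3[M](t) = (-ν^3 - 6*ν^2 - 8*ν)/(8*t^3*(1 - 2*t)^(ν/2) - 12*t^2*(1 - 2*t)^(ν/2) + 6*t*(1 - 2*t)^(ν/2) - (1 - 2*t)^(ν/2))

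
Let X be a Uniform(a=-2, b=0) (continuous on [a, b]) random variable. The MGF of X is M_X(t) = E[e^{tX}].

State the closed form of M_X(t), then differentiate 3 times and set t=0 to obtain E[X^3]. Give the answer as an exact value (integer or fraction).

M_X(t) = (1 - e^(-2*t))/(2*t)
M′(t) = (2*t - e^(2*t) + 1)*e^(-2*t)/(2*t^2)
M′′(t) = (-2*t^2 - 2*t + e^(2*t) - 1)*e^(-2*t)/t^3
M′′′(t) = (4*t^3 + 6*t^2 + 6*t - 3*e^(2*t) + 3)*e^(-2*t)/t^4

E[X^3] = M′′′(0) = -2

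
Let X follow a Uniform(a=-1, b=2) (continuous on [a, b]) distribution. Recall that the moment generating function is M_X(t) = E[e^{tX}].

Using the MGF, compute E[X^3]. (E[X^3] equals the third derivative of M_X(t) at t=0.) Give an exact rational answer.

E[X^3] = M′′′(0) = 5/4

M_X(t) = (e^(2*t) - e^(-t))/(3*t)
M′(t) = (2*t*e^(3*t) + t - e^(3*t) + 1)*e^(-t)/(3*t^2)
M′′(t) = (4*t^2*e^(3*t) - t^2 - 4*t*e^(3*t) - 2*t + 2*e^(3*t) - 2)*e^(-t)/(3*t^3)
M′′′(t) = (8*t^3*e^(3*t) + t^3 - 12*t^2*e^(3*t) + 3*t^2 + 12*t*e^(3*t) + 6*t - 6*e^(3*t) + 6)*e^(-t)/(3*t^4)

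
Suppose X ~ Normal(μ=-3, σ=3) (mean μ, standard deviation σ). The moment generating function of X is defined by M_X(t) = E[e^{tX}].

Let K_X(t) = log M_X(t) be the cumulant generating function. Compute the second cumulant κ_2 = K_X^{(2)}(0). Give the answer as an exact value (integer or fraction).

M_X(t) = e^(9*t^2/2 - 3*t)
K_X(t) = log M_X(t) = 9*t^2/2 - 3*t
K′(t) = 9*t - 3
K′′(t) = 9

κ_2 = K′′(0) = 9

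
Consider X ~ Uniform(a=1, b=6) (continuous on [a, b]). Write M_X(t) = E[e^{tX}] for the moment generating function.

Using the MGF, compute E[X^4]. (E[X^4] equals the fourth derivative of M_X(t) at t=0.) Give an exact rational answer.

M_X(t) = (e^(6*t) - e^(t))/(5*t)
M^(4)(t) = (1296*t^4*e^(6*t) - t^4*e^(t) - 864*t^3*e^(6*t) + 4*t^3*e^(t) + 432*t^2*e^(6*t) - 12*t^2*e^(t) - 144*t*e^(6*t) + 24*t*e^(t) + 24*e^(6*t) - 24*e^(t))/(5*t^5)

E[X^4] = M^(4)(0) = 311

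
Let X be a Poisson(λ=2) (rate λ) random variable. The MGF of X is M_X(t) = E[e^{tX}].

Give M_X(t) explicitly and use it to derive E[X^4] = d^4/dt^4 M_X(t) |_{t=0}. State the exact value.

M_X(t) = e^(2*e^(t) - 2)
dM/dt = 2*e^(-2)*e^(t)*e^(2*e^(t))
d^2M/dt^2 = (4*e^(2*t)*e^(2*e^(t)) + 2*e^(t)*e^(2*e^(t)))*e^(-2)
d^3M/dt^3 = (8*e^(3*t)*e^(2*e^(t)) + 12*e^(2*t)*e^(2*e^(t)) + 2*e^(t)*e^(2*e^(t)))*e^(-2)
d^4M/dt^4 = (16*e^(4*t)*e^(2*e^(t)) + 48*e^(3*t)*e^(2*e^(t)) + 28*e^(2*t)*e^(2*e^(t)) + 2*e^(t)*e^(2*e^(t)))*e^(-2)

E[X^4] = d^4M/dt^4 |_{t=0} = 94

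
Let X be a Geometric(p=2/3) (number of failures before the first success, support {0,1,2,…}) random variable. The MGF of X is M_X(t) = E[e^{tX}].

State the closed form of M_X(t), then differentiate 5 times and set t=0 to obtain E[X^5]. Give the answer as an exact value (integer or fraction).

M_X(t) = 2/(3*(1 - e^(t)/3))
M′(t) = 2*e^(t)/(e^(2*t) - 6*e^(t) + 9)
M′′(t) = (-2*e^(2*t) - 6*e^(t))/(e^(3*t) - 9*e^(2*t) + 27*e^(t) - 27)
M′′′(t) = (2*e^(3*t) + 24*e^(2*t) + 18*e^(t))/(e^(4*t) - 12*e^(3*t) + 54*e^(2*t) - 108*e^(t) + 81)
M′′′′(t) = (-2*e^(4*t) - 66*e^(3*t) - 198*e^(2*t) - 54*e^(t))/(e^(5*t) - 15*e^(4*t) + 90*e^(3*t) - 270*e^(2*t) + 405*e^(t) - 243)
M′′′′′(t) = (2*e^(5*t) + 156*e^(4*t) + 1188*e^(3*t) + 1404*e^(2*t) + 162*e^(t))/(e^(6*t) - 18*e^(5*t) + 135*e^(4*t) - 540*e^(3*t) + 1215*e^(2*t) - 1458*e^(t) + 729)

E[X^5] = M′′′′′(0) = 91/2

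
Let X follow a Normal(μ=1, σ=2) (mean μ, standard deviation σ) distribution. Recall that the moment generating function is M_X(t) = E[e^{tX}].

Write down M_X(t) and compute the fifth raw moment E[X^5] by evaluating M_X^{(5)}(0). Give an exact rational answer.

M_X(t) = e^(2*t^2 + t)
M′(t) = 4*t*e^(t)*e^(2*t^2) + e^(t)*e^(2*t^2)
M′′(t) = 16*t^2*e^(t)*e^(2*t^2) + 8*t*e^(t)*e^(2*t^2) + 5*e^(t)*e^(2*t^2)
M′′′(t) = 64*t^3*e^(t)*e^(2*t^2) + 48*t^2*e^(t)*e^(2*t^2) + 60*t*e^(t)*e^(2*t^2) + 13*e^(t)*e^(2*t^2)
M′′′′(t) = 256*t^4*e^(t)*e^(2*t^2) + 256*t^3*e^(t)*e^(2*t^2) + 480*t^2*e^(t)*e^(2*t^2) + 208*t*e^(t)*e^(2*t^2) + 73*e^(t)*e^(2*t^2)
M′′′′′(t) = 1024*t^5*e^(t)*e^(2*t^2) + 1280*t^4*e^(t)*e^(2*t^2) + 3200*t^3*e^(t)*e^(2*t^2) + 2080*t^2*e^(t)*e^(2*t^2) + 1460*t*e^(t)*e^(2*t^2) + 281*e^(t)*e^(2*t^2)

E[X^5] = M′′′′′(0) = 281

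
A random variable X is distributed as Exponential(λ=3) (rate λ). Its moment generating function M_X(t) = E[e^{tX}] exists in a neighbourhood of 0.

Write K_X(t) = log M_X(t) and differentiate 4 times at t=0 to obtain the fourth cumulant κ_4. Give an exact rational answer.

κ_4 = K^(4)(0) = 2/27

M_X(t) = 3/(3 - t)
K_X(t) = log M_X(t) = -log(3 - t) + log(3)
K^(4)(t) = 6/(t^4 - 12*t^3 + 54*t^2 - 108*t + 81)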